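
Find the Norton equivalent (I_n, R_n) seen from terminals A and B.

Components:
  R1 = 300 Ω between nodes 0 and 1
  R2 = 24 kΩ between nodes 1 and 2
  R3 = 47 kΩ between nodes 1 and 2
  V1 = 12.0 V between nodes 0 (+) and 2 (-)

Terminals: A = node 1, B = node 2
Find the Thévenin equivalent first; then I_n = V_th/R_th and R_n = R_th.
Step 1 — V_th is the open-circuit voltage V_A - V_B (nothing connected across the terminals).
Nodal analysis, taking node 2 as the 0 V reference.
Source V1 fixes V_0 = 12 V.
KCL at each unknown node (sum of currents leaving = 0; resistances in Ω):
  Node 1: (V_1 - 12)/300 + (V_1 - 0)/24000 + (V_1 - 0)/47000 = 0
Collecting terms: 0.003396 × V_1 = 0.04  =>  V_1 = 11.78 V
V_th = V_1 - V_2 = 11.78 - 0 = 11.78 V
Step 2 — R_th: zero the source — replace V1 by a short circuit (node 2 merges into node 0) — and find the resistance seen between A (node 1) and B (node 0).
Reduce the network between node 1 (A) and node 0 (B) by series/parallel combination:
  Rp1 = R1 ‖ R2 ‖ R3 (parallel, all between nodes 0 and 1) = 1/(1/300 + 1/24000 + 1/47000) = 294.4 Ω
R_th = 294.4 Ω
I_n = V_th/R_th = 11.78/294.4 = 0.04 A, and R_n = R_th = 294.4 Ω

Final answer: I_n = 0.04 A, R_n = 294.4 Ω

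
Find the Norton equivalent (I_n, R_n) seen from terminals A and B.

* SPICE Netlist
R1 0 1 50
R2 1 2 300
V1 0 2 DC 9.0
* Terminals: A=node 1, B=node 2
Find the Thévenin equivalent first; then I_n = V_th/R_th and R_n = R_th.
Step 1 — V_th is the open-circuit voltage V_A - V_B (nothing connected across the terminals).
Nodal analysis, taking node 2 as the 0 V reference.
Source V1 fixes V_0 = 9 V.
KCL at each unknown node (sum of currents leaving = 0; resistances in Ω):
  Node 1: (V_1 - 9)/50 + (V_1 - 0)/300 = 0
Collecting terms: 0.02333 × V_1 = 0.18  =>  V_1 = 7.714 V
V_th = V_1 - V_2 = 7.714 - 0 = 7.714 V
Step 2 — R_th: zero the source — replace V1 by a short circuit (node 2 merges into node 0) — and find the resistance seen between A (node 1) and B (node 0).
Reduce the network between node 1 (A) and node 0 (B) by series/parallel combination:
  Rp1 = R1 ‖ R2 (parallel, both between nodes 0 and 1) = 1/(1/50 + 1/300) = 42.86 Ω
R_th = 42.86 Ω
I_n = V_th/R_th = 7.714/42.86 = 0.18 A, and R_n = R_th = 42.86 Ω

Final answer: I_n = 0.18 A, R_n = 42.86 Ω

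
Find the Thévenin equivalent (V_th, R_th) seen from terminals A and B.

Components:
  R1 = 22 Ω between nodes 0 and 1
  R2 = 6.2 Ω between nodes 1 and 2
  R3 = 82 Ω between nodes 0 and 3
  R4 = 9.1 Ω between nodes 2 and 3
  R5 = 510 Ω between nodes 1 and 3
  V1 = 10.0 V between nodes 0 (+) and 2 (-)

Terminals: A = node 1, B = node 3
Step 1 — V_th is the open-circuit voltage V_A - V_B (nothing connected across the terminals).
Nodal analysis, taking node 2 as the 0 V reference.
Source V1 fixes V_0 = 10 V.
KCL at each unknown node (sum of currents leaving = 0; resistances in Ω):
  Node 1: (V_1 - 10)/22 + (V_1 - 0)/6.2 + (V_1 - V_3)/510 = 0
  Node 3: (V_3 - 10)/82 + (V_3 - 0)/9.1 + (V_3 - V_1)/510 = 0
Collecting terms (coefficients in siemens):
  0.2087·V_1 - 0.001961·V_3 = 0.4545
  0.124·V_3 - 0.001961·V_1 = 0.122
Determinant D = (0.2087)(0.124) - (-0.001961)(-0.001961) = 0.02589
V_1 = [(0.4545)(0.124) - (-0.001961)(0.122)]/D = 2.187 V
V_3 = [(0.2087)(0.122) - (0.4545)(-0.001961)]/D = 1.018 V
V_th = V_1 - V_3 = 2.187 - 1.018 = 1.17 V
Step 2 — R_th: zero the source — replace V1 by a short circuit (node 2 merges into node 0) — and find the resistance seen between A (node 1) and B (node 3).
Reduce the network between node 1 (A) and node 3 (B) by series/parallel combination:
  Rp1 = R1 ‖ R2 (parallel, both between nodes 0 and 1) = 1/(1/22 + 1/6.2) = 4.837 Ω
  Rp2 = R3 ‖ R4 (parallel, both between nodes 0 and 3) = 1/(1/82 + 1/9.1) = 8.191 Ω
  Rs1 = Rp1 + Rp2 (series, joined only at node 0) = 4.837 + 8.191 = 13.03 Ω
  Rp3 = R5 ‖ Rs1 (parallel, both between nodes 1 and 3) = 1/(1/510 + 1/13.03) = 12.7 Ω
R_th = 12.7 Ω

Final answer: V_th = 1.17 V, R_th = 12.7 Ω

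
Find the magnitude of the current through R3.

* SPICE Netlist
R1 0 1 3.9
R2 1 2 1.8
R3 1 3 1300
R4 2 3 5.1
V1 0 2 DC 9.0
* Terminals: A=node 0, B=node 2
Nodal analysis, taking node 2 as the 0 V reference.
Source V1 fixes V_0 = 9 V.
KCL at each unknown node (sum of currents leaving = 0; resistances in Ω):
  Node 1: (V_1 - 9)/3.9 + (V_1 - 0)/1.8 + (V_1 - V_3)/1300 = 0
  Node 3: (V_3 - V_1)/1300 + (V_3 - 0)/5.1 = 0
Collecting terms (coefficients in siemens):
  0.8127·V_1 - 0.0007692·V_3 = 2.308
  0.1968·V_3 - 0.0007692·V_1 = 0
Determinant D = (0.8127)(0.1968) - (-0.0007692)(-0.0007692) = 0.16
V_1 = [(2.308)(0.1968) - (-0.0007692)(0)]/D = 2.839 V
V_3 = [(0.8127)(0) - (2.308)(-0.0007692)]/D = 0.0111 V
I_R3 = (V_1 - V_3)/R3 = (2.839 - 0.0111)/1300 = 0.002176 A
|I_R3| = 0.002176 A

Final answer: |I_R3| = 0.002176 A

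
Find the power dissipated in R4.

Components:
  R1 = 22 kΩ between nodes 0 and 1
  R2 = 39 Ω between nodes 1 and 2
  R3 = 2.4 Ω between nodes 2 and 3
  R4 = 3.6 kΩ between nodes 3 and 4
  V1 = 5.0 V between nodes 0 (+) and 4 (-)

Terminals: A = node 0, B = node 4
Nodal analysis, taking node 4 as the 0 V reference.
Source V1 fixes V_0 = 5 V.
KCL at each unknown node (sum of currents leaving = 0; resistances in Ω):
  Node 1: (V_1 - 5)/22000 + (V_1 - V_2)/39 = 0
  Node 2: (V_2 - V_1)/39 + (V_2 - V_3)/2.4 = 0
  Node 3: (V_3 - V_2)/2.4 + (V_3 - 0)/3600 = 0
Collecting terms (coefficients in siemens):
  0.02569·V_1 - 0.02564·V_2 = 0.0002273
  0.4423·V_2 - 0.02564·V_1 - 0.4167·V_3 = 0
  0.4169·V_3 - 0.4167·V_2 = 0
Solving these 3 simultaneous equations (Gaussian elimination) gives:
  V_1 = 0.7101 V, V_2 = 0.7025 V, V_3 = 0.702 V
I_R4 = (V_3 - V_4)/R4 = (0.702 - 0)/3600 = 0.000195 A
P_R4 = I_R4² × R4 = (0.000195)² × 3600 = 0.0001369 W

Final answer: 0.0001369 W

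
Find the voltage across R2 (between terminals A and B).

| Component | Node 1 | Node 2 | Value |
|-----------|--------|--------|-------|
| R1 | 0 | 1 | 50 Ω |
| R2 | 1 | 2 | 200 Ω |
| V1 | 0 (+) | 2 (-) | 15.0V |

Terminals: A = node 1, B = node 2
R1 and R2 are in series across V1 (node 0 → node 1 → node 2), and the output A–B is taken across R2, so this is a voltage divider.
Series current: I = V1/(R1 + R2) = 15/(50 + 200) = 15/250 = 0.06 A
V_R2 = I × R2 = V1 × R2/(R1 + R2) = 15 × 200/250 = 12 V

Final answer: 12 V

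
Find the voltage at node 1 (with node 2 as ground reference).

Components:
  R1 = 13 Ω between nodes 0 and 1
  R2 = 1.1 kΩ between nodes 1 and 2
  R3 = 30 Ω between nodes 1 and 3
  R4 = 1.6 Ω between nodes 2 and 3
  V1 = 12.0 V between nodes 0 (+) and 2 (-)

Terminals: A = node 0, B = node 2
Nodal analysis, taking node 2 as the 0 V reference.
Source V1 fixes V_0 = 12 V.
KCL at each unknown node (sum of currents leaving = 0; resistances in Ω):
  Node 1: (V_1 - 12)/13 + (V_1 - 0)/1100 + (V_1 - V_3)/30 = 0
  Node 3: (V_3 - V_1)/30 + (V_3 - 0)/1.6 = 0
Collecting terms (coefficients in siemens):
  0.1112·V_1 - 0.03333·V_3 = 0.9231
  0.6583·V_3 - 0.03333·V_1 = 0
Determinant D = (0.1112)(0.6583) - (-0.03333)(-0.03333) = 0.07207
V_1 = [(0.9231)(0.6583) - (-0.03333)(0)]/D = 8.432 V
V_3 = [(0.1112)(0) - (0.9231)(-0.03333)]/D = 0.4269 V
The requested potential is V_1 = 8.432 V.

Final answer: V_1 = 8.432 V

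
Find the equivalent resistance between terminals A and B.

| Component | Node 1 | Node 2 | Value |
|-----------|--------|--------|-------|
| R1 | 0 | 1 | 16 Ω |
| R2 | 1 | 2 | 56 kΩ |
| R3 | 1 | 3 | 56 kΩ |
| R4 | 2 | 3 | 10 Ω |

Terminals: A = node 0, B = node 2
Reduce the network between node 0 (A) and node 2 (B) by series/parallel combination:
  Rs1 = R3 + R4 (series, joined only at node 3) = 56000 + 10 = 56010 Ω
  Rp1 = R2 ‖ Rs1 (parallel, both between nodes 1 and 2) = 1/(1/56000 + 1/56010) = 28000 Ω
  Rs2 = R1 + Rp1 (series, joined only at node 1) = 16 + 28000 = 28020 Ω
R_eq = 28.02 kΩ

Final answer: 28.02 kΩ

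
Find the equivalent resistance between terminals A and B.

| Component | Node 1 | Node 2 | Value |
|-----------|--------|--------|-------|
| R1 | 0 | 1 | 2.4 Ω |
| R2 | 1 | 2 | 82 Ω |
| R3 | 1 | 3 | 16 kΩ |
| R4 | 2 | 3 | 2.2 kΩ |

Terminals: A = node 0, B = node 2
Reduce the network between node 0 (A) and node 2 (B) by series/parallel combination:
  Rs1 = R3 + R4 (series, joined only at node 3) = 16000 + 2200 = 18200 Ω
  Rp1 = R2 ‖ Rs1 (parallel, both between nodes 1 and 2) = 1/(1/82 + 1/18200) = 81.63 Ω
  Rs2 = R1 + Rp1 (series, joined only at node 1) = 2.4 + 81.63 = 84.03 Ω
R_eq = 84.03 Ω

Final answer: 84.03 Ω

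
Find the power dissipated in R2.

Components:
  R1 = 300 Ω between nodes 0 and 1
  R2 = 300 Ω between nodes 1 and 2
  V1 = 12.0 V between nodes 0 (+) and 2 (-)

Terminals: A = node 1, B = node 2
Nodal analysis, taking node 2 as the 0 V reference.
Source V1 fixes V_0 = 12 V.
KCL at each unknown node (sum of currents leaving = 0; resistances in Ω):
  Node 1: (V_1 - 12)/300 + (V_1 - 0)/300 = 0
Collecting terms: 0.006667 × V_1 = 0.04  =>  V_1 = 6 V
I_R2 = (V_1 - V_2)/R2 = (6 - 0)/300 = 0.02 A
P_R2 = I_R2² × R2 = (0.02)² × 300 = 0.12 W

Final answer: 0.12 W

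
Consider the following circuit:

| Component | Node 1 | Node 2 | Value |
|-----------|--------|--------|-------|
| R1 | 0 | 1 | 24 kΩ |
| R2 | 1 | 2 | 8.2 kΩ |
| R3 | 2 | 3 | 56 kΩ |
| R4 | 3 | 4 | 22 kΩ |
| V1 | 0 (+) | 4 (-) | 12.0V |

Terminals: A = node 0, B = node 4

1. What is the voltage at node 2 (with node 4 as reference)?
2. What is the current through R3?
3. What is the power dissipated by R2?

Nodal analysis, taking node 4 as the 0 V reference.
Source V1 fixes V_0 = 12 V.
KCL at each unknown node (sum of currents leaving = 0; resistances in Ω):
  Node 1: (V_1 - 12)/24000 + (V_1 - V_2)/8200 = 0
  Node 2: (V_2 - V_1)/8200 + (V_2 - V_3)/56000 = 0
  Node 3: (V_3 - V_2)/56000 + (V_3 - 0)/22000 = 0
Collecting terms (coefficients in siemens):
  0.0001636·V_1 - 0.000122·V_2 = 0.0005
  0.0001398·V_2 - 0.000122·V_1 - 0.00001786·V_3 = 0
  0.00006331·V_3 - 0.00001786·V_2 = 0
Solving these 3 simultaneous equations (Gaussian elimination) gives:
  V_1 = 9.387 V, V_2 = 8.494 V, V_3 = 2.396 V
Part 1:
  Read off the nodal solution: V_2 = 8.494 V
Part 2:
  I_R3 = (V_2 - V_3)/R3 = (8.494 - 2.396)/56000 = 0.0001089 A
  Magnitude: I_R3 = 0.0001089 A
Part 3:
  I_R2 = (V_1 - V_2)/R2 = (9.387 - 8.494)/8200 = 0.0001089 A
  P_R2 = I_R2² × R2 = (0.0001089)² × 8200 = 0.00009723 W

Final answers:
1. V_2 = 8.494 V
2. I_R3 = 0.0001089 A
3. P_R2 = 9.723e-05 W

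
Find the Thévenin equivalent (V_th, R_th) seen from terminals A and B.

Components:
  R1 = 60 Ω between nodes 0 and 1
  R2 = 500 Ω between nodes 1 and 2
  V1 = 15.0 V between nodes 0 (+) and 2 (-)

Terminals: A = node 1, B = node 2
Step 1 — V_th is the open-circuit voltage V_A - V_B (nothing connected across the terminals).
Nodal analysis, taking node 2 as the 0 V reference.
Source V1 fixes V_0 = 15 V.
KCL at each unknown node (sum of currents leaving = 0; resistances in Ω):
  Node 1: (V_1 - 15)/60 + (V_1 - 0)/500 = 0
Collecting terms: 0.01867 × V_1 = 0.25  =>  V_1 = 13.39 V
V_th = V_1 - V_2 = 13.39 - 0 = 13.39 V
Step 2 — R_th: zero the source — replace V1 by a short circuit (node 2 merges into node 0) — and find the resistance seen between A (node 1) and B (node 0).
Reduce the network between node 1 (A) and node 0 (B) by series/parallel combination:
  Rp1 = R1 ‖ R2 (parallel, both between nodes 0 and 1) = 1/(1/60 + 1/500) = 53.57 Ω
R_th = 53.57 Ω

Final answer: V_th = 13.39 V, R_th = 53.57 Ω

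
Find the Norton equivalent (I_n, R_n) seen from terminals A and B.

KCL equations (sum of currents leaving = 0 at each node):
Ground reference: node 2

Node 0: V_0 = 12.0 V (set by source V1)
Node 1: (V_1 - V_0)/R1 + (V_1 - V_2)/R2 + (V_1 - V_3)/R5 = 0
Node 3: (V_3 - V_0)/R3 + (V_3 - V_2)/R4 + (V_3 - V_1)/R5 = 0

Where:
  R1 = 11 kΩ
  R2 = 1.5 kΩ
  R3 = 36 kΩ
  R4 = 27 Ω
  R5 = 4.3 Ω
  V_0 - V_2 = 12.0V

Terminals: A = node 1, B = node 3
Find the Thévenin equivalent first; then I_n = V_th/R_th and R_n = R_th.
Step 1 — V_th is the open-circuit voltage V_A - V_B (nothing connected across the terminals).
Nodal analysis, taking node 2 as the 0 V reference.
Source V1 fixes V_0 = 12 V.
KCL at each unknown node (sum of currents leaving = 0; resistances in Ω):
  Node 1: (V_1 - 12)/11000 + (V_1 - 0)/1500 + (V_1 - V_3)/4.3 = 0
  Node 3: (V_3 - 12)/36000 + (V_3 - 0)/27 + (V_3 - V_1)/4.3 = 0
Collecting terms (coefficients in siemens):
  0.2333·V_1 - 0.2326·V_3 = 0.001091
  0.2696·V_3 - 0.2326·V_1 = 0.0003333
Determinant D = (0.2333)(0.2696) - (-0.2326)(-0.2326) = 0.008824
V_1 = [(0.001091)(0.2696) - (-0.2326)(0.0003333)]/D = 0.04212 V
V_3 = [(0.2333)(0.0003333) - (0.001091)(-0.2326)]/D = 0.03756 V
V_th = V_1 - V_3 = 0.04212 - 0.03756 = 0.004554 V
Step 2 — R_th: zero the source — replace V1 by a short circuit (node 2 merges into node 0) — and find the resistance seen between A (node 1) and B (node 3).
Reduce the network between node 1 (A) and node 3 (B) by series/parallel combination:
  Rp1 = R1 ‖ R2 (parallel, both between nodes 0 and 1) = 1/(1/11000 + 1/1500) = 1320 Ω
  Rp2 = R3 ‖ R4 (parallel, both between nodes 0 and 3) = 1/(1/36000 + 1/27) = 26.98 Ω
  Rs1 = Rp1 + Rp2 (series, joined only at node 0) = 1320 + 26.98 = 1347 Ω
  Rp3 = R5 ‖ Rs1 (parallel, both between nodes 1 and 3) = 1/(1/4.3 + 1/1347) = 4.286 Ω
R_th = 4.286 Ω
I_n = V_th/R_th = 0.004554/4.286 = 0.001062 A, and R_n = R_th = 4.286 Ω

Final answer: I_n = 0.001062 A, R_n = 4.286 Ω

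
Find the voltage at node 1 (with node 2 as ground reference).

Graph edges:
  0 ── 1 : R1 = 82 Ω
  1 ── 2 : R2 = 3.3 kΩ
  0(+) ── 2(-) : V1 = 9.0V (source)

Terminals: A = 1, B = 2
Nodal analysis, taking node 2 as the 0 V reference.
Source V1 fixes V_0 = 9 V.
KCL at each unknown node (sum of currents leaving = 0; resistances in Ω):
  Node 1: (V_1 - 9)/82 + (V_1 - 0)/3300 = 0
Collecting terms: 0.0125 × V_1 = 0.1098  =>  V_1 = 8.782 V
The requested potential is V_1 = 8.782 V.

Final answer: V_1 = 8.782 V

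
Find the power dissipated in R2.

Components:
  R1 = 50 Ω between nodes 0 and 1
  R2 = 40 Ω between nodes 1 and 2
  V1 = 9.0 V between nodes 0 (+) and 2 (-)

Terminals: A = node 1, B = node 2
Nodal analysis, taking node 2 as the 0 V reference.
Source V1 fixes V_0 = 9 V.
KCL at each unknown node (sum of currents leaving = 0; resistances in Ω):
  Node 1: (V_1 - 9)/50 + (V_1 - 0)/40 = 0
Collecting terms: 0.045 × V_1 = 0.18  =>  V_1 = 4 V
I_R2 = (V_1 - V_2)/R2 = (4 - 0)/40 = 0.1 A
P_R2 = I_R2² × R2 = (0.1)² × 40 = 0.4 W

Final answer: 0.4 W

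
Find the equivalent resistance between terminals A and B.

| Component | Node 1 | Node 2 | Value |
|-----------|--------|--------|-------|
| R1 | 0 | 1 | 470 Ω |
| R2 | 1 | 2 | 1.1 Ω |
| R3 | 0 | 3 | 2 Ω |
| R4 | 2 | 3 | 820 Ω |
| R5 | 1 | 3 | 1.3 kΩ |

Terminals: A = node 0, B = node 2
The network is not a plain series/parallel combination. Inject a 1 A test current into terminal A (node 0) and return it from terminal B (node 2); then R_eq = V_A / (1 A).
Nodal analysis, taking node 2 as the 0 V reference.
Current source I_test pushes 1 A into node 0 and draws it out of node 2.
KCL at each unknown node (sum of currents leaving = 0; resistances in Ω):
  Node 0: (V_0 - V_1)/470 + (V_0 - V_3)/2 - 1 = 0
  Node 1: (V_1 - V_0)/470 + (V_1 - 0)/1.1 + (V_1 - V_3)/1300 = 0
  Node 3: (V_3 - V_0)/2 + (V_3 - V_1)/1300 + (V_3 - 0)/820 = 0
Collecting terms (coefficients in siemens):
  0.5021·V_0 - 0.002128·V_1 - 0.5·V_3 = 1
  0.912·V_1 - 0.002128·V_0 - 0.0007692·V_3 = 0
  0.502·V_3 - 0.5·V_0 - 0.0007692·V_1 = 0
Solving these 3 simultaneous equations (Gaussian elimination) gives:
  V_0 = 243.9 V, V_1 = 0.7741 V, V_3 = 243 V
R_eq = V_0 / 1 A = 243.9 Ω

Final answer: 243.9 Ω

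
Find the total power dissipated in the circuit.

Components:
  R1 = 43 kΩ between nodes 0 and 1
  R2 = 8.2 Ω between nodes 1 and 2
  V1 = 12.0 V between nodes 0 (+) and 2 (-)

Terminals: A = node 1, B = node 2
Nodal analysis, taking node 2 as the 0 V reference.
Source V1 fixes V_0 = 12 V.
KCL at each unknown node (sum of currents leaving = 0; resistances in Ω):
  Node 1: (V_1 - 12)/43000 + (V_1 - 0)/8.2 = 0
Collecting terms: 0.122 × V_1 = 0.0002791  =>  V_1 = 0.002288 V
Power in each resistor, P = (ΔV)²/R:
  P_R1 = (12 - 0.002288)²/43000 = 0.003348 W
  P_R2 = (0.002288 - 0)²/8.2 = 0.0000006384 W
P_total = P_R1 + P_R2 = 0.003348 W

Final answer: 0.003348 W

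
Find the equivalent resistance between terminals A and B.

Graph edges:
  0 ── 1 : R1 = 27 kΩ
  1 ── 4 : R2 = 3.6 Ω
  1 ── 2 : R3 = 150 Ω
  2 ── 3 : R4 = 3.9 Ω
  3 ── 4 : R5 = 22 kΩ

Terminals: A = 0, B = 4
Reduce the network between node 0 (A) and node 4 (B) by series/parallel combination:
  Rs1 = R3 + R4 (series, joined only at node 2) = 150 + 3.9 = 153.9 Ω
  Rs2 = R5 + Rs1 (series, joined only at node 3) = 22000 + 153.9 = 22150 Ω
  Rp1 = R2 ‖ Rs2 (parallel, both between nodes 1 and 4) = 1/(1/3.6 + 1/22150) = 3.599 Ω
  Rs3 = R1 + Rp1 (series, joined only at node 1) = 27000 + 3.599 = 27000 Ω
R_eq = 27 kΩ

Final answer: 27 kΩ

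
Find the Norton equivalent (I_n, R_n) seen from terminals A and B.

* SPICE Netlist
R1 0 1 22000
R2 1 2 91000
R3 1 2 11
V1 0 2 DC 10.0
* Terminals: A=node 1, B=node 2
Find the Thévenin equivalent first; then I_n = V_th/R_th and R_n = R_th.
Step 1 — V_th is the open-circuit voltage V_A - V_B (nothing connected across the terminals).
Nodal analysis, taking node 2 as the 0 V reference.
Source V1 fixes V_0 = 10 V.
KCL at each unknown node (sum of currents leaving = 0; resistances in Ω):
  Node 1: (V_1 - 10)/22000 + (V_1 - 0)/91000 + (V_1 - 0)/11 = 0
Collecting terms: 0.09097 × V_1 = 0.0004545  =>  V_1 = 0.004997 V
V_th = V_1 - V_2 = 0.004997 - 0 = 0.004997 V
Step 2 — R_th: zero the source — replace V1 by a short circuit (node 2 merges into node 0) — and find the resistance seen between A (node 1) and B (node 0).
Reduce the network between node 1 (A) and node 0 (B) by series/parallel combination:
  Rp1 = R1 ‖ R2 ‖ R3 (parallel, all between nodes 0 and 1) = 1/(1/22000 + 1/91000 + 1/11) = 10.99 Ω
R_th = 10.99 Ω
I_n = V_th/R_th = 0.004997/10.99 = 0.0004545 A, and R_n = R_th = 10.99 Ω

Final answer: I_n = 0.0004545 A, R_n = 10.99 Ω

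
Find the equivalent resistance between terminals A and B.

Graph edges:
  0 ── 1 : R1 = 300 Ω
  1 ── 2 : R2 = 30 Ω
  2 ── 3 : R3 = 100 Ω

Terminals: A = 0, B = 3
Reduce the network between node 0 (A) and node 3 (B) by series/parallel combination:
  Rs1 = R1 + R2 (series, joined only at node 1) = 300 + 30 = 330 Ω
  Rs2 = R3 + Rs1 (series, joined only at node 2) = 100 + 330 = 430 Ω
R_eq = 430 Ω

Final answer: 430 Ω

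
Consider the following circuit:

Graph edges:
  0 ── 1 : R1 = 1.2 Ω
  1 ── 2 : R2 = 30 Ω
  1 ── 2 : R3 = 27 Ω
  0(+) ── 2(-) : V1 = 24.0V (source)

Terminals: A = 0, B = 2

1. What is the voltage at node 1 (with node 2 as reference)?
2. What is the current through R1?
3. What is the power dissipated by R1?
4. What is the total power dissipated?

Nodal analysis, taking node 2 as the 0 V reference.
Source V1 fixes V_0 = 24 V.
KCL at each unknown node (sum of currents leaving = 0; resistances in Ω):
  Node 1: (V_1 - 24)/1.2 + (V_1 - 0)/30 + (V_1 - 0)/27 = 0
Collecting terms: 0.9037 × V_1 = 20  =>  V_1 = 22.13 V
Part 1:
  Read off the nodal solution: V_1 = 22.13 V
Part 2:
  I_R1 = (V_0 - V_1)/R1 = (24 - 22.13)/1.2 = 1.557 A
  Magnitude: I_R1 = 1.557 A
Part 3:
  I_R1 = (V_0 - V_1)/R1 = (24 - 22.13)/1.2 = 1.557 A
  P_R1 = I_R1² × R1 = (1.557)² × 1.2 = 2.911 W
Part 4:
  Power in each resistor, P = (ΔV)²/R:
    P_R1 = (24 - 22.13)²/1.2 = 2.911 W
    P_R2 = (22.13 - 0)²/30 = 16.33 W
    P_R3 = (22.13 - 0)²/27 = 18.14 W
  P_total = P_R1 + P_R2 + P_R3 = 37.38 W

Final answers:
1. V_1 = 22.13 V
2. I_R1 = 1.557 A
3. P_R1 = 2.911 W
4. P_total = 37.38 W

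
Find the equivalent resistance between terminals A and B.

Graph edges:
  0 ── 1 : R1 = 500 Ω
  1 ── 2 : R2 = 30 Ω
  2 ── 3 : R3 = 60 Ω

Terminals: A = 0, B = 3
Reduce the network between node 0 (A) and node 3 (B) by series/parallel combination:
  Rs1 = R1 + R2 (series, joined only at node 1) = 500 + 30 = 530 Ω
  Rs2 = R3 + Rs1 (series, joined only at node 2) = 60 + 530 = 590 Ω
R_eq = 590 Ω

Final answer: 590 Ω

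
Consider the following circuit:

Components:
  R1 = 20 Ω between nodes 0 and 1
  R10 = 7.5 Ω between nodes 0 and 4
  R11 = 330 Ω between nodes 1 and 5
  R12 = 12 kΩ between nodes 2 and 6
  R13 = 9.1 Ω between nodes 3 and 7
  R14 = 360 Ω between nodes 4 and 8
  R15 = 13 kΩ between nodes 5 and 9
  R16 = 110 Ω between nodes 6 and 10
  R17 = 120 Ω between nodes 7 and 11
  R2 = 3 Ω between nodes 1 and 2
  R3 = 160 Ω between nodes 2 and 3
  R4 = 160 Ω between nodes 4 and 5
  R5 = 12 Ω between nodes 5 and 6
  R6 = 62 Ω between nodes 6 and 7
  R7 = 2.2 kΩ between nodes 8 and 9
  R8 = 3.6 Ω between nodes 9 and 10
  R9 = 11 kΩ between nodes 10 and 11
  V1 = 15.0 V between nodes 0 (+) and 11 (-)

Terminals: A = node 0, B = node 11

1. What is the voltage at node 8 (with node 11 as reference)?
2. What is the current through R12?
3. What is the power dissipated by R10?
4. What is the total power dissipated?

Nodal analysis, taking node 11 as the 0 V reference.
Source V1 fixes V_0 = 15 V.
KCL at each unknown node (sum of currents leaving = 0; resistances in Ω):
  Node 1: (V_1 - 15)/20 + (V_1 - V_2)/3 + (V_1 - V_5)/330 = 0
  Node 2: (V_2 - V_1)/3 + (V_2 - V_3)/160 + (V_2 - V_6)/12000 = 0
  Node 3: (V_3 - V_2)/160 + (V_3 - V_7)/9.1 = 0
  Node 4: (V_4 - V_5)/160 + (V_4 - 15)/7.5 + (V_4 - V_8)/360 = 0
  Node 5: (V_5 - V_4)/160 + (V_5 - V_6)/12 + (V_5 - V_1)/330 + (V_5 - V_9)/13000 = 0
  Node 6: (V_6 - V_5)/12 + (V_6 - V_7)/62 + (V_6 - V_2)/12000 + (V_6 - V_10)/110 = 0
  Node 7: (V_7 - V_6)/62 + (V_7 - V_3)/9.1 + (V_7 - 0)/120 = 0
  Node 8: (V_8 - V_9)/2200 + (V_8 - V_4)/360 = 0
  Node 9: (V_9 - V_8)/2200 + (V_9 - V_10)/3.6 + (V_9 - V_5)/13000 = 0
  Node 10: (V_10 - V_9)/3.6 + (V_10 - 0)/11000 + (V_10 - V_6)/110 = 0
Collecting terms (coefficients in siemens):
  0.3864·V_1 - 0.3333·V_2 - 0.00303·V_5 = 0.75
  0.3397·V_2 - 0.3333·V_1 - 0.00625·V_3 - 0.00008333·V_6 = 0
  0.1161·V_3 - 0.00625·V_2 - 0.1099·V_7 = 0
  0.1424·V_4 - 0.00625·V_5 - 0.002778·V_8 = 2
  0.09269·V_5 - 0.00303·V_1 - 0.00625·V_4 - 0.08333·V_6 - 0.00007692·V_9 = 0
  0.1086·V_6 - 0.00008333·V_2 - 0.08333·V_5 - 0.01613·V_7 - 0.009091·V_10 = 0
  0.1344·V_7 - 0.1099·V_3 - 0.01613·V_6 = 0
  0.003232·V_8 - 0.002778·V_4 - 0.0004545·V_9 = 0
  0.2783·V_9 - 0.00007692·V_5 - 0.0004545·V_8 - 0.2778·V_10 = 0
  0.287·V_10 - 0.009091·V_6 - 0.2778·V_9 = 0
Solving these 10 simultaneous equations (Gaussian elimination) gives:
  V_1 = 14.12 V, V_2 = 14.02 V, V_3 = 8.601 V, V_4 = 14.8 V
  V_5 = 10.89 V, V_6 = 10.48 V, V_7 = 8.293 V, V_8 = 14.21 V
  V_9 = 10.56 V, V_10 = 10.56 V
Part 1:
  Read off the nodal solution: V_8 = 14.21 V
Part 2:
  I_R12 = (V_2 - V_6)/R12 = (14.02 - 10.48)/12000 = 0.000295 A
  Magnitude: I_R12 = 0.000295 A
Part 3:
  I_R10 = (V_0 - V_4)/R10 = (15 - 14.8)/7.5 = 0.02612 A
  P_R10 = I_R10² × R10 = (0.02612)² × 7.5 = 0.005118 W
Part 4:
  Power in each resistor, P = (ΔV)²/R:
    P_R1 = (15 - 14.12)²/20 = 0.03863 W
    P_R2 = (14.12 - 14.02)²/3 = 0.003499 W
    P_R3 = (14.02 - 8.601)²/160 = 0.1834 W
    P_R4 = (14.8 - 10.89)²/160 = 0.09578 W
    P_R5 = (10.89 - 10.48)²/12 = 0.01406 W
    P_R6 = (10.48 - 8.293)²/62 = 0.07704 W
    P_R7 = (14.21 - 10.56)²/2200 = 0.006035 W
    P_R8 = (10.56 - 10.56)²/3.6 = 0.00001018 W
    P_R9 = (10.56 - 0)²/11000 = 0.01013 W
    P_R10 = (15 - 14.8)²/7.5 = 0.005118 W
    P_R11 = (14.12 - 10.89)²/330 = 0.03165 W
    P_R12 = (14.02 - 10.48)²/12000 = 0.001044 W
    P_R13 = (8.601 - 8.293)²/9.1 = 0.01043 W
    P_R14 = (14.8 - 14.21)²/360 = 0.0009875 W
    P_R15 = (10.89 - 10.56)²/13000 = 0.000008145 W
    P_R16 = (10.48 - 10.56)²/110 = 0.00005726 W
    P_R17 = (8.293 - 0)²/120 = 0.5731 W
  P_total = P_R1 + P_R2 + P_R3 + P_R4 + P_R5 + P_R6 + P_R7 + P_R8 + P_R9 + P_R10 + P_R11 + P_R12 + P_R13 + P_R14 + P_R15 + P_R16 + P_R17 = 1.051 W

Final answers:
1. V_8 = 14.21 V
2. I_R12 = 0.000295 A
3. P_R10 = 0.005118 W
4. P_total = 1.051 W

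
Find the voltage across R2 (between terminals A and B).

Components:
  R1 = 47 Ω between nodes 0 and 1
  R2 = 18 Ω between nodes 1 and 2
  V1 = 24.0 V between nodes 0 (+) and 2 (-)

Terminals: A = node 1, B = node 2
R1 and R2 are in series across V1 (node 0 → node 1 → node 2), and the output A–B is taken across R2, so this is a voltage divider.
Series current: I = V1/(R1 + R2) = 24/(47 + 18) = 24/65 = 0.3692 A
V_R2 = I × R2 = V1 × R2/(R1 + R2) = 24 × 18/65 = 6.646 V

Final answer: 6.646 V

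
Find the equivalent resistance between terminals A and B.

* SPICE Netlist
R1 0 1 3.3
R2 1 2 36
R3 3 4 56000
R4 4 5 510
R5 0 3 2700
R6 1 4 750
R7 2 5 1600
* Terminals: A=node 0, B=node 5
The network is not a plain series/parallel combination. Inject a 1 A test current into terminal A (node 0) and return it from terminal B (node 5); then R_eq = V_A / (1 A).
Nodal analysis, taking node 5 as the 0 V reference.
Current source I_test pushes 1 A into node 0 and draws it out of node 5.
KCL at each unknown node (sum of currents leaving = 0; resistances in Ω):
  Node 0: (V_0 - V_1)/3.3 + (V_0 - V_3)/2700 - 1 = 0
  Node 1: (V_1 - V_0)/3.3 + (V_1 - V_2)/36 + (V_1 - V_4)/750 = 0
  Node 2: (V_2 - V_1)/36 + (V_2 - 0)/1600 = 0
  Node 3: (V_3 - V_0)/2700 + (V_3 - V_4)/56000 = 0
  Node 4: (V_4 - V_1)/750 + (V_4 - V_3)/56000 + (V_4 - 0)/510 = 0
Collecting terms (coefficients in siemens):
  0.3034·V_0 - 0.303·V_1 - 0.0003704·V_3 = 1
  0.3321·V_1 - 0.303·V_0 - 0.02778·V_2 - 0.001333·V_4 = 0
  0.0284·V_2 - 0.02778·V_1 = 0
  0.0003882·V_3 - 0.0003704·V_0 - 0.00001786·V_4 = 0
  0.003312·V_4 - 0.001333·V_1 - 0.00001786·V_3 = 0
Solving these 5 simultaneous equations (Gaussian elimination) gives:
  V_0 = 712 V, V_1 = 708.7 V, V_2 = 693.1 V, V_3 = 692.6 V
  V_4 = 289.1 V
R_eq = V_0 / 1 A = 712 Ω

Final answer: 712 Ω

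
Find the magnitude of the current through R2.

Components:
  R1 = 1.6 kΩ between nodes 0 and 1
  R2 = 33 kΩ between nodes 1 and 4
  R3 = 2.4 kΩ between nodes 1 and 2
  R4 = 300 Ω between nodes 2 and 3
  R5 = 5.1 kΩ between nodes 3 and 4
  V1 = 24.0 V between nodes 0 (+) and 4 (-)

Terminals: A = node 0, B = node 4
Nodal analysis, taking node 4 as the 0 V reference.
Source V1 fixes V_0 = 24 V.
KCL at each unknown node (sum of currents leaving = 0; resistances in Ω):
  Node 1: (V_1 - 24)/1600 + (V_1 - 0)/33000 + (V_1 - V_2)/2400 = 0
  Node 2: (V_2 - V_1)/2400 + (V_2 - V_3)/300 = 0
  Node 3: (V_3 - V_2)/300 + (V_3 - 0)/5100 = 0
Collecting terms (coefficients in siemens):
  0.001072·V_1 - 0.0004167·V_2 = 0.015
  0.00375·V_2 - 0.0004167·V_1 - 0.003333·V_3 = 0
  0.003529·V_3 - 0.003333·V_2 = 0
Solving these 3 simultaneous equations (Gaussian elimination) gives:
  V_1 = 19.14 V, V_2 = 13.25 V, V_3 = 12.52 V
I_R2 = (V_1 - V_4)/R2 = (19.14 - 0)/33000 = 0.0005801 A
|I_R2| = 0.0005801 A

Final answer: |I_R2| = 0.0005801 A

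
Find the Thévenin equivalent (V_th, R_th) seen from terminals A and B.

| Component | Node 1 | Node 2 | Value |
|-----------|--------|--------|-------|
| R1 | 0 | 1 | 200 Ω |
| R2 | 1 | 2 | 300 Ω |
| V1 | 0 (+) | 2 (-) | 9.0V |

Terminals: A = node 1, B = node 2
Step 1 — V_th is the open-circuit voltage V_A - V_B (nothing connected across the terminals).
Nodal analysis, taking node 2 as the 0 V reference.
Source V1 fixes V_0 = 9 V.
KCL at each unknown node (sum of currents leaving = 0; resistances in Ω):
  Node 1: (V_1 - 9)/200 + (V_1 - 0)/300 = 0
Collecting terms: 0.008333 × V_1 = 0.045  =>  V_1 = 5.4 V
V_th = V_1 - V_2 = 5.4 - 0 = 5.4 V
Step 2 — R_th: zero the source — replace V1 by a short circuit (node 2 merges into node 0) — and find the resistance seen between A (node 1) and B (node 0).
Reduce the network between node 1 (A) and node 0 (B) by series/parallel combination:
  Rp1 = R1 ‖ R2 (parallel, both between nodes 0 and 1) = 1/(1/200 + 1/300) = 120 Ω
R_th = 120 Ω

Final answer: V_th = 5.4 V, R_th = 120 Ω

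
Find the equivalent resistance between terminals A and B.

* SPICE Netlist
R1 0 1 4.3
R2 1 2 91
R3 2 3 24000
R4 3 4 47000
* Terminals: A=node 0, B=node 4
Reduce the network between node 0 (A) and node 4 (B) by series/parallel combination:
  Rs1 = R1 + R2 (series, joined only at node 1) = 4.3 + 91 = 95.3 Ω
  Rs2 = R3 + Rs1 (series, joined only at node 2) = 24000 + 95.3 = 24100 Ω
  Rs3 = R4 + Rs2 (series, joined only at node 3) = 47000 + 24100 = 71100 Ω
R_eq = 71.1 kΩ

Final answer: 71.1 kΩ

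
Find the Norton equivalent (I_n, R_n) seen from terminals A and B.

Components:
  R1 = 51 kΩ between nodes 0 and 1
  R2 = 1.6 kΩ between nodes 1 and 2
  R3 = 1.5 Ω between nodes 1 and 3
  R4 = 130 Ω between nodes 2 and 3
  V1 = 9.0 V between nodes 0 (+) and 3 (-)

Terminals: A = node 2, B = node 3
Find the Thévenin equivalent first; then I_n = V_th/R_th and R_n = R_th.
Step 1 — V_th is the open-circuit voltage V_A - V_B (nothing connected across the terminals).
Nodal analysis, taking node 3 as the 0 V reference.
Source V1 fixes V_0 = 9 V.
KCL at each unknown node (sum of currents leaving = 0; resistances in Ω):
  Node 1: (V_1 - 9)/51000 + (V_1 - V_2)/1600 + (V_1 - 0)/1.5 = 0
  Node 2: (V_2 - V_1)/1600 + (V_2 - 0)/130 = 0
Collecting terms (coefficients in siemens):
  0.6673·V_1 - 0.000625·V_2 = 0.0001765
  0.008317·V_2 - 0.000625·V_1 = 0
Determinant D = (0.6673)(0.008317) - (-0.000625)(-0.000625) = 0.00555
V_1 = [(0.0001765)(0.008317) - (-0.000625)(0)]/D = 0.0002645 V
V_2 = [(0.6673)(0) - (0.0001765)(-0.000625)]/D = 0.00001987 V
V_th = V_2 - V_3 = 0.00001987 - 0 = 0.00001987 V
Step 2 — R_th: zero the source — replace V1 by a short circuit (node 3 merges into node 0) — and find the resistance seen between A (node 2) and B (node 0).
Reduce the network between node 2 (A) and node 0 (B) by series/parallel combination:
  Rp1 = R1 ‖ R3 (parallel, both between nodes 0 and 1) = 1/(1/51000 + 1/1.5) = 1.5 Ω
  Rs1 = R2 + Rp1 (series, joined only at node 1) = 1600 + 1.5 = 1601 Ω
  Rp2 = R4 ‖ Rs1 (parallel, both between nodes 0 and 2) = 1/(1/130 + 1/1601) = 120.2 Ω
R_th = 120.2 Ω
I_n = V_th/R_th = 0.00001987/120.2 = 0.0000001653 A, and R_n = R_th = 120.2 Ω

Final answer: I_n = 1.653e-07 A, R_n = 120.2 Ω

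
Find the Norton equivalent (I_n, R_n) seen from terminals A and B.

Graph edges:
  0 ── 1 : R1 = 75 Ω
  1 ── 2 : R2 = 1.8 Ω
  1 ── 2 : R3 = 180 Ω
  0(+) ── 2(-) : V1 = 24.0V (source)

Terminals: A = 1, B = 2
Find the Thévenin equivalent first; then I_n = V_th/R_th and R_n = R_th.
Step 1 — V_th is the open-circuit voltage V_A - V_B (nothing connected across the terminals).
Nodal analysis, taking node 2 as the 0 V reference.
Source V1 fixes V_0 = 24 V.
KCL at each unknown node (sum of currents leaving = 0; resistances in Ω):
  Node 1: (V_1 - 24)/75 + (V_1 - 0)/1.8 + (V_1 - 0)/180 = 0
Collecting terms: 0.5744 × V_1 = 0.32  =>  V_1 = 0.5571 V
V_th = V_1 - V_2 = 0.5571 - 0 = 0.5571 V
Step 2 — R_th: zero the source — replace V1 by a short circuit (node 2 merges into node 0) — and find the resistance seen between A (node 1) and B (node 0).
Reduce the network between node 1 (A) and node 0 (B) by series/parallel combination:
  Rp1 = R1 ‖ R2 ‖ R3 (parallel, all between nodes 0 and 1) = 1/(1/75 + 1/1.8 + 1/180) = 1.741 Ω
R_th = 1.741 Ω
I_n = V_th/R_th = 0.5571/1.741 = 0.32 A, and R_n = R_th = 1.741 Ω

Final answer: I_n = 0.32 A, R_n = 1.741 Ω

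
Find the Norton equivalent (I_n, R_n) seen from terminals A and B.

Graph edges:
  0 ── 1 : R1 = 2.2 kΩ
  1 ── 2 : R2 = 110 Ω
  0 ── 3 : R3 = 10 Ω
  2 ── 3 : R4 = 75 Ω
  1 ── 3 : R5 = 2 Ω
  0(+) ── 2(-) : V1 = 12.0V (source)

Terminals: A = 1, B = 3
Find the Thévenin equivalent first; then I_n = V_th/R_th and R_n = R_th.
Step 1 — V_th is the open-circuit voltage V_A - V_B (nothing connected across the terminals).
Nodal analysis, taking node 2 as the 0 V reference.
Source V1 fixes V_0 = 12 V.
KCL at each unknown node (sum of currents leaving = 0; resistances in Ω):
  Node 1: (V_1 - 12)/2200 + (V_1 - 0)/110 + (V_1 - V_3)/2 = 0
  Node 3: (V_3 - 12)/10 + (V_3 - 0)/75 + (V_3 - V_1)/2 = 0
Collecting terms (coefficients in siemens):
  0.5095·V_1 - 0.5·V_3 = 0.005455
  0.6133·V_3 - 0.5·V_1 = 1.2
Determinant D = (0.5095)(0.6133) - (-0.5)(-0.5) = 0.06252
V_1 = [(0.005455)(0.6133) - (-0.5)(1.2)]/D = 9.65 V
V_3 = [(0.5095)(1.2) - (0.005455)(-0.5)]/D = 9.824 V
V_th = V_1 - V_3 = 9.65 - 9.824 = -0.1733 V
Step 2 — R_th: zero the source — replace V1 by a short circuit (node 2 merges into node 0) — and find the resistance seen between A (node 1) and B (node 3).
Reduce the network between node 1 (A) and node 3 (B) by series/parallel combination:
  Rp1 = R1 ‖ R2 (parallel, both between nodes 0 and 1) = 1/(1/2200 + 1/110) = 104.8 Ω
  Rp2 = R3 ‖ R4 (parallel, both between nodes 0 and 3) = 1/(1/10 + 1/75) = 8.824 Ω
  Rs1 = Rp1 + Rp2 (series, joined only at node 0) = 104.8 + 8.824 = 113.6 Ω
  Rp3 = R5 ‖ Rs1 (parallel, both between nodes 1 and 3) = 1/(1/2 + 1/113.6) = 1.965 Ω
R_th = 1.965 Ω
I_n = V_th/R_th = -0.1733/1.965 = -0.08819 A, and R_n = R_th = 1.965 Ω

Final answer: I_n = -0.08819 A, R_n = 1.965 Ω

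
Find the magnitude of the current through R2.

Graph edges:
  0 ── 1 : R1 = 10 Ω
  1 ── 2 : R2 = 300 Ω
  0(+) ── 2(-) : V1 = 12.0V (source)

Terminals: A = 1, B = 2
Nodal analysis, taking node 2 as the 0 V reference.
Source V1 fixes V_0 = 12 V.
KCL at each unknown node (sum of currents leaving = 0; resistances in Ω):
  Node 1: (V_1 - 12)/10 + (V_1 - 0)/300 = 0
Collecting terms: 0.1033 × V_1 = 1.2  =>  V_1 = 11.61 V
I_R2 = (V_1 - V_2)/R2 = (11.61 - 0)/300 = 0.03871 A
|I_R2| = 0.03871 A

Final answer: |I_R2| = 0.03871 A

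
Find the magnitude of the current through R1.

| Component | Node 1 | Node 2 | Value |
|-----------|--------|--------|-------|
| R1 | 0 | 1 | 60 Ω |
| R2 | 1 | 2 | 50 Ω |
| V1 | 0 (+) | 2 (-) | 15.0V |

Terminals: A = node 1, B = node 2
Nodal analysis, taking node 2 as the 0 V reference.
Source V1 fixes V_0 = 15 V.
KCL at each unknown node (sum of currents leaving = 0; resistances in Ω):
  Node 1: (V_1 - 15)/60 + (V_1 - 0)/50 = 0
Collecting terms: 0.03667 × V_1 = 0.25  =>  V_1 = 6.818 V
I_R1 = (V_0 - V_1)/R1 = (15 - 6.818)/60 = 0.1364 A
|I_R1| = 0.1364 A

Final answer: |I_R1| = 0.1364 A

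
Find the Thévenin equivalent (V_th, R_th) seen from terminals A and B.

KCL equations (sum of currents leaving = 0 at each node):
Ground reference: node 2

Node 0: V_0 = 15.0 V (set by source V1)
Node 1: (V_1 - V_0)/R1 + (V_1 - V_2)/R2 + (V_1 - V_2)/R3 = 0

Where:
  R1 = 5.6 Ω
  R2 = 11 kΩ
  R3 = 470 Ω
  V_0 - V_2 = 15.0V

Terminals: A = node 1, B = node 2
Step 1 — V_th is the open-circuit voltage V_A - V_B (nothing connected across the terminals).
Nodal analysis, taking node 2 as the 0 V reference.
Source V1 fixes V_0 = 15 V.
KCL at each unknown node (sum of currents leaving = 0; resistances in Ω):
  Node 1: (V_1 - 15)/5.6 + (V_1 - 0)/11000 + (V_1 - 0)/470 = 0
Collecting terms: 0.1808 × V_1 = 2.679  =>  V_1 = 14.82 V
V_th = V_1 - V_2 = 14.82 - 0 = 14.82 V
Step 2 — R_th: zero the source — replace V1 by a short circuit (node 2 merges into node 0) — and find the resistance seen between A (node 1) and B (node 0).
Reduce the network between node 1 (A) and node 0 (B) by series/parallel combination:
  Rp1 = R1 ‖ R2 ‖ R3 (parallel, all between nodes 0 and 1) = 1/(1/5.6 + 1/11000 + 1/470) = 5.531 Ω
R_th = 5.531 Ω

Final answer: V_th = 14.82 V, R_th = 5.531 Ω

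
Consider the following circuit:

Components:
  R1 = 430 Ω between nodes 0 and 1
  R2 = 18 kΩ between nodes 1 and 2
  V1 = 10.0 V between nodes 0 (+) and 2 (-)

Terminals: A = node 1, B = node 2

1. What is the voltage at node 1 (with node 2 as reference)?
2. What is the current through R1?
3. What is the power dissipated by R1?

Nodal analysis, taking node 2 as the 0 V reference.
Source V1 fixes V_0 = 10 V.
KCL at each unknown node (sum of currents leaving = 0; resistances in Ω):
  Node 1: (V_1 - 10)/430 + (V_1 - 0)/18000 = 0
Collecting terms: 0.002381 × V_1 = 0.02326  =>  V_1 = 9.767 V
Part 1:
  Read off the nodal solution: V_1 = 9.767 V
Part 2:
  I_R1 = (V_0 - V_1)/R1 = (10 - 9.767)/430 = 0.0005426 A
  Magnitude: I_R1 = 0.0005426 A
Part 3:
  I_R1 = (V_0 - V_1)/R1 = (10 - 9.767)/430 = 0.0005426 A
  P_R1 = I_R1² × R1 = (0.0005426)² × 430 = 0.0001266 W

Final answers:
1. V_1 = 9.767 V
2. I_R1 = 0.0005426 A
3. P_R1 = 0.0001266 W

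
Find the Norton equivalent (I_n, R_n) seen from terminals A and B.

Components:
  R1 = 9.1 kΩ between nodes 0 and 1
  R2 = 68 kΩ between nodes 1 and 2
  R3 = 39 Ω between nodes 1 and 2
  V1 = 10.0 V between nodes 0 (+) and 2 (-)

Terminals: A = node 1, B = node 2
Find the Thévenin equivalent first; then I_n = V_th/R_th and R_n = R_th.
Step 1 — V_th is the open-circuit voltage V_A - V_B (nothing connected across the terminals).
Nodal analysis, taking node 2 as the 0 V reference.
Source V1 fixes V_0 = 10 V.
KCL at each unknown node (sum of currents leaving = 0; resistances in Ω):
  Node 1: (V_1 - 10)/9100 + (V_1 - 0)/68000 + (V_1 - 0)/39 = 0
Collecting terms: 0.02577 × V_1 = 0.001099  =>  V_1 = 0.04265 V
V_th = V_1 - V_2 = 0.04265 - 0 = 0.04265 V
Step 2 — R_th: zero the source — replace V1 by a short circuit (node 2 merges into node 0) — and find the resistance seen between A (node 1) and B (node 0).
Reduce the network between node 1 (A) and node 0 (B) by series/parallel combination:
  Rp1 = R1 ‖ R2 ‖ R3 (parallel, all between nodes 0 and 1) = 1/(1/9100 + 1/68000 + 1/39) = 38.81 Ω
R_th = 38.81 Ω
I_n = V_th/R_th = 0.04265/38.81 = 0.001099 A, and R_n = R_th = 38.81 Ω

Final answer: I_n = 0.001099 A, R_n = 38.81 Ω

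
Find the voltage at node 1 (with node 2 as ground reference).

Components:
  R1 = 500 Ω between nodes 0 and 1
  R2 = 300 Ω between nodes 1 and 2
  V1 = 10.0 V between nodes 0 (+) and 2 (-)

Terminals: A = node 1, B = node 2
Nodal analysis, taking node 2 as the 0 V reference.
Source V1 fixes V_0 = 10 V.
KCL at each unknown node (sum of currents leaving = 0; resistances in Ω):
  Node 1: (V_1 - 10)/500 + (V_1 - 0)/300 = 0
Collecting terms: 0.005333 × V_1 = 0.02  =>  V_1 = 3.75 V
The requested potential is V_1 = 3.75 V.

Final answer: V_1 = 3.75 V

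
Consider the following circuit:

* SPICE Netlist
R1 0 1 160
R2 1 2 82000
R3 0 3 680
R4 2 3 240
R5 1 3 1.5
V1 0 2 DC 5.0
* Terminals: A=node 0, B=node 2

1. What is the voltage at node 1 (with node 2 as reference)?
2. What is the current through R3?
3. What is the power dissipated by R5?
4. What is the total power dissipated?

Nodal analysis, taking node 2 as the 0 V reference.
Source V1 fixes V_0 = 5 V.
KCL at each unknown node (sum of currents leaving = 0; resistances in Ω):
  Node 1: (V_1 - 5)/160 + (V_1 - 0)/82000 + (V_1 - V_3)/1.5 = 0
  Node 3: (V_3 - 5)/680 + (V_3 - 0)/240 + (V_3 - V_1)/1.5 = 0
Collecting terms (coefficients in siemens):
  0.6729·V_1 - 0.6667·V_3 = 0.03125
  0.6723·V_3 - 0.6667·V_1 = 0.007353
Determinant D = (0.6729)(0.6723) - (-0.6667)(-0.6667) = 0.007968
V_1 = [(0.03125)(0.6723) - (-0.6667)(0.007353)]/D = 3.252 V
V_3 = [(0.6729)(0.007353) - (0.03125)(-0.6667)]/D = 3.236 V
Part 1:
  Read off the nodal solution: V_1 = 3.252 V
Part 2:
  I_R3 = (V_0 - V_3)/R3 = (5 - 3.236)/680 = 0.002595 A
  Magnitude: I_R3 = 0.002595 A
Part 3:
  I_R5 = (V_1 - V_3)/R5 = (3.252 - 3.236)/1.5 = 0.01089 A
  P_R5 = I_R5² × R5 = (0.01089)² × 1.5 = 0.0001778 W
Part 4:
  Power in each resistor, P = (ΔV)²/R:
    P_R1 = (5 - 3.252)²/160 = 0.0191 W
    P_R2 = (3.252 - 0)²/82000 = 0.000129 W
    P_R3 = (5 - 3.236)²/680 = 0.004579 W
    P_R4 = (0 - 3.236)²/240 = 0.04362 W
    P_R5 = (3.252 - 3.236)²/1.5 = 0.0001778 W
  P_total = P_R1 + P_R2 + P_R3 + P_R4 + P_R5 = 0.0676 W

Final answers:
1. V_1 = 3.252 V
2. I_R3 = 0.002595 A
3. P_R5 = 0.0001778 W
4. P_total = 0.0676 W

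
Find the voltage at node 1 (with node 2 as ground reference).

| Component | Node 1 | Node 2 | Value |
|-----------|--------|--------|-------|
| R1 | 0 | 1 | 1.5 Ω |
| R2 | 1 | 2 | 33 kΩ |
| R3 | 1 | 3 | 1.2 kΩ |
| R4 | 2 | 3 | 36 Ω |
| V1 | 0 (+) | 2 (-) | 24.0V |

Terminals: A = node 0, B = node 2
Nodal analysis, taking node 2 as the 0 V reference.
Source V1 fixes V_0 = 24 V.
KCL at each unknown node (sum of currents leaving = 0; resistances in Ω):
  Node 1: (V_1 - 24)/1.5 + (V_1 - 0)/33000 + (V_1 - V_3)/1200 = 0
  Node 3: (V_3 - V_1)/1200 + (V_3 - 0)/36 = 0
Collecting terms (coefficients in siemens):
  0.6675·V_1 - 0.0008333·V_3 = 16
  0.02861·V_3 - 0.0008333·V_1 = 0
Determinant D = (0.6675)(0.02861) - (-0.0008333)(-0.0008333) = 0.0191
V_1 = [(16)(0.02861) - (-0.0008333)(0)]/D = 23.97 V
V_3 = [(0.6675)(0) - (16)(-0.0008333)]/D = 0.6982 V
The requested potential is V_1 = 23.97 V.

Final answer: V_1 = 23.97 V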